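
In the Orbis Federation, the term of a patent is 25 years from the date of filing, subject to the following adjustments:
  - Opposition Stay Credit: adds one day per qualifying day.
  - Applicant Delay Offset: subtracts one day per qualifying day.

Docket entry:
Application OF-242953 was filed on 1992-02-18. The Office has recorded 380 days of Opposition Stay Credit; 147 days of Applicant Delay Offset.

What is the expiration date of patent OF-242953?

Base term: filing date + 25 years → 18 February 2017.
Opposition Stay Credit: +380 days → 5 March 2018.
Applicant Delay Offset: −147 days → 9 October 2017.

October 9, 2017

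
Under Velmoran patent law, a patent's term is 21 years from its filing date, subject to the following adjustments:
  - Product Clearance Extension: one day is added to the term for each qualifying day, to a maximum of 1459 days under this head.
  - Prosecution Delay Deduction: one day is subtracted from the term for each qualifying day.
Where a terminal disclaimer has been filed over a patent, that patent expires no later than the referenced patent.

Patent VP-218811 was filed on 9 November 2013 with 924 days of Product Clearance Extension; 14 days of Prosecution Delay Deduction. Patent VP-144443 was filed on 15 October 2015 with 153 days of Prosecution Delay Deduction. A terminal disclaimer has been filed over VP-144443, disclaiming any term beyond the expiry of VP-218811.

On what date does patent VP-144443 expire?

2036-05-15

Natural term of VP-144443:
  Base: filing + 21 years → 15 October 2036.
  Prosecution Delay Deduction: −153 days → 15 May 2036.
Expiry of referenced patent VP-218811:
  Base: filing + 21 years → 9 November 2034.
  Product Clearance Extension: 924 days (within the 1459-day cap) → +924 days → 21 May 2037.
  Prosecution Delay Deduction: −14 days → 7 May 2037.
Terminal disclaimer: VP-144443 expires on the earlier of 15 May 2036 and 7 May 2037.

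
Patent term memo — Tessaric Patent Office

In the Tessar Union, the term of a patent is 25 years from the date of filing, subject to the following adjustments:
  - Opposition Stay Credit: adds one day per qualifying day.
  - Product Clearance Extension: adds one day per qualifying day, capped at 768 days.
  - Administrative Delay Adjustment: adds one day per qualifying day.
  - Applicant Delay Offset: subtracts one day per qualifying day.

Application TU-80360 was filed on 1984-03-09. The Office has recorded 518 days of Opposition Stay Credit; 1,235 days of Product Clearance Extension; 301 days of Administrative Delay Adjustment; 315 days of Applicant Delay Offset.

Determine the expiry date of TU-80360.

2012-09-01

Base term: filing date + 25 years → 9 March 2009.
Opposition Stay Credit: +518 days → 9 August 2010.
Product Clearance Extension: 1235 days claimed exceeds the 768-day cap, so +768 days → 15 September 2012.
Administrative Delay Adjustment: +301 days → 13 July 2013.
Applicant Delay Offset: −315 days → 1 September 2012.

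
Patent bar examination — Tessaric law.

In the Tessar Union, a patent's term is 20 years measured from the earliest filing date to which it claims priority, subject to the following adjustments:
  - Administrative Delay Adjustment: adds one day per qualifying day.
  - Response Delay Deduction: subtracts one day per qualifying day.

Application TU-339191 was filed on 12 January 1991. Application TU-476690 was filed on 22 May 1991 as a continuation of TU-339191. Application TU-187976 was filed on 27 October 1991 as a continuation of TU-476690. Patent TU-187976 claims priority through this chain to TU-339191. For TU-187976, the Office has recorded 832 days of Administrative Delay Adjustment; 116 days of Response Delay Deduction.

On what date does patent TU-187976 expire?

Earliest priority filing: 12 January 1991.
Base term: 12 January 1991 + 20 years → 12 January 2011.
Administrative Delay Adjustment: +832 days → 23 April 2013.
Response Delay Deduction: −116 days → 28 December 2012.

December 28, 2012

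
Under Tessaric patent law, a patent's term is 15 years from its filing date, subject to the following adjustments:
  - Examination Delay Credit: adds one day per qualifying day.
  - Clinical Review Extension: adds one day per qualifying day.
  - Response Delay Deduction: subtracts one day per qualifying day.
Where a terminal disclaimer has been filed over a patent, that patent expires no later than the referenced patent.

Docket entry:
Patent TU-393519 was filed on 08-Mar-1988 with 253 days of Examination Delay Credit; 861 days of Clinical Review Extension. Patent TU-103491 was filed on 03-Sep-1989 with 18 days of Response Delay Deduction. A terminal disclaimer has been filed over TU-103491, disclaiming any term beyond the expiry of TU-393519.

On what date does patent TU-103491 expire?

Natural term of TU-103491:
  Base: filing + 15 years → 3 September 2004.
  Response Delay Deduction: −18 days → 16 August 2004.
Expiry of referenced patent TU-393519:
  Base: filing + 15 years → 8 March 2003.
  Examination Delay Credit: +253 days → 16 November 2003.
  Clinical Review Extension: +861 days → 26 March 2006.
Terminal disclaimer: TU-103491 expires on the earlier of 16 August 2004 and 26 March 2006.

2004-08-16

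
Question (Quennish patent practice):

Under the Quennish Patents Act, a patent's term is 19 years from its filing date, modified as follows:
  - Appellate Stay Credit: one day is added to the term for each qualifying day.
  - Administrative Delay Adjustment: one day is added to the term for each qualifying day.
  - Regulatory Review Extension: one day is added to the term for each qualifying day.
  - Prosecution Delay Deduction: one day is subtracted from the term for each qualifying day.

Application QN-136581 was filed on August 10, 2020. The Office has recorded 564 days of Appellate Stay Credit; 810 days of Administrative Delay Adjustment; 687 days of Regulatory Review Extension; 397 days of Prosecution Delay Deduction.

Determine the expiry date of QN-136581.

Base term: filing date + 19 years → 10 August 2039.
Appellate Stay Credit: +564 days → 24 February 2041.
Administrative Delay Adjustment: +810 days → 15 May 2043.
Regulatory Review Extension: +687 days → 1 April 2045.
Prosecution Delay Deduction: −397 days → 29 February 2044.

February 29, 2044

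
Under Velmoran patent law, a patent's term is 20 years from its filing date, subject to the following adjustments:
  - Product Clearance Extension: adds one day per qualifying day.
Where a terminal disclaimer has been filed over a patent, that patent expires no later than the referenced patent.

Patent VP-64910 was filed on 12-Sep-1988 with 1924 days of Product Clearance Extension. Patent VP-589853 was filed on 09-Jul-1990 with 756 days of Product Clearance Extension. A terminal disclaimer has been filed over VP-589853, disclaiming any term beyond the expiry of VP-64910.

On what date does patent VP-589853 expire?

Natural term of VP-589853:
  Base: filing + 20 years → 9 July 2010.
  Product Clearance Extension: +756 days → 3 August 2012.
Expiry of referenced patent VP-64910:
  Base: filing + 20 years → 12 September 2008.
  Product Clearance Extension: +1924 days → 19 December 2013.
Terminal disclaimer: VP-589853 expires on the earlier of 3 August 2012 and 19 December 2013.

August 3, 2012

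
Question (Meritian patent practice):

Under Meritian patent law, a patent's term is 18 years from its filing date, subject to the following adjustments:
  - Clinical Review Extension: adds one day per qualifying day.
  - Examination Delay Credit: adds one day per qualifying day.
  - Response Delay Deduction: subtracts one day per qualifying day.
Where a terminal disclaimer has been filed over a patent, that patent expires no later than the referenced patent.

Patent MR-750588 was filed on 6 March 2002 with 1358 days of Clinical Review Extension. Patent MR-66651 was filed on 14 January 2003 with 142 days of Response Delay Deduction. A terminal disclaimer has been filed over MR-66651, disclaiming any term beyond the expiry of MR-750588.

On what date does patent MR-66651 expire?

Natural term of MR-66651:
  Base: filing + 18 years → 14 January 2021.
  Response Delay Deduction: −142 days → 25 August 2020.
Expiry of referenced patent MR-750588:
  Base: filing + 18 years → 6 March 2020.
  Clinical Review Extension: +1358 days → 24 November 2023.
Terminal disclaimer: MR-66651 expires on the earlier of 25 August 2020 and 24 November 2023.

August 25, 2020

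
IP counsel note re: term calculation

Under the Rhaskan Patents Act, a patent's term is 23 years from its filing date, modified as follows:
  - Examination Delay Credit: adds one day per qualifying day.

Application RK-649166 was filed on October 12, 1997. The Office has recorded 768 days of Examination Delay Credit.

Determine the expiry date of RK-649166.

November 19, 2022

Base term: filing date + 23 years → 12 October 2020.
Examination Delay Credit: +768 days → 19 November 2022.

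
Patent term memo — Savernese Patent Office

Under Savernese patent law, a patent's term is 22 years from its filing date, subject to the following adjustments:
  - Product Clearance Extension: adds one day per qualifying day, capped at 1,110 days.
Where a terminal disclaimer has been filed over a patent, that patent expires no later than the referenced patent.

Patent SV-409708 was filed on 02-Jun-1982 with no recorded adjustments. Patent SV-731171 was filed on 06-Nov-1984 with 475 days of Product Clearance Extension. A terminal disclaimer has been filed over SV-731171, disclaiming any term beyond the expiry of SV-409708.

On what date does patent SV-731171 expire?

June 2, 2004

Natural term of SV-731171:
  Base: filing + 22 years → 6 November 2006.
  Product Clearance Extension: 475 days (within the 1110-day cap) → +475 days → 24 February 2008.
Expiry of referenced patent SV-409708:
  Base: filing + 22 years → 2 June 2004.
Terminal disclaimer: SV-731171 expires on the earlier of 24 February 2008 and 2 June 2004.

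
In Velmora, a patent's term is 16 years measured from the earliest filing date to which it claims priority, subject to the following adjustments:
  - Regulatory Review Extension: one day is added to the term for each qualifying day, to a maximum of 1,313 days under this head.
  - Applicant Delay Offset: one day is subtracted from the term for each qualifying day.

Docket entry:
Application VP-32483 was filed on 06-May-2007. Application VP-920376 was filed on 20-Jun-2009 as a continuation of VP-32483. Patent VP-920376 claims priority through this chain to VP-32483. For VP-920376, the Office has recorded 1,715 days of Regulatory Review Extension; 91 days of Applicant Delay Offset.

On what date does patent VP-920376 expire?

Earliest priority filing: 6 May 2007.
Base term: 6 May 2007 + 16 years → 6 May 2023.
Regulatory Review Extension: 1715 days claimed exceeds the 1313-day cap, so +1313 days → 9 December 2026.
Applicant Delay Offset: −91 days → 9 September 2026.

September 9, 2026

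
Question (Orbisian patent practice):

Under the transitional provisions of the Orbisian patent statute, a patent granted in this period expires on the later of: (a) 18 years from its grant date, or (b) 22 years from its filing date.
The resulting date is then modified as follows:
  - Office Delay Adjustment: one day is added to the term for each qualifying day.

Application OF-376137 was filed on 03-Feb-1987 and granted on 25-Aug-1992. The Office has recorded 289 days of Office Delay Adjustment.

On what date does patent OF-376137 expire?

2011-06-10

(a) grant + 18 years → 25 August 2010.
(b) filing + 22 years → 3 February 2009.
Later of the two: 25 August 2010.
Office Delay Adjustment: +289 days → 10 June 2011.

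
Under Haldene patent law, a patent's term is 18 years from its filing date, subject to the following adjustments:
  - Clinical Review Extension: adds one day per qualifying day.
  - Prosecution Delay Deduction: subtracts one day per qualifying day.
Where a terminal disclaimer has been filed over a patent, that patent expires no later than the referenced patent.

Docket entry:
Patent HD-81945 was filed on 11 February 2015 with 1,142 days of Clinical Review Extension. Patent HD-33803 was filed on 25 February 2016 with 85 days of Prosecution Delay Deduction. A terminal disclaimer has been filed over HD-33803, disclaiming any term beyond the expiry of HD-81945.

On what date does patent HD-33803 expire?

Natural term of HD-33803:
  Base: filing + 18 years → 25 February 2034.
  Prosecution Delay Deduction: −85 days → 2 December 2033.
Expiry of referenced patent HD-81945:
  Base: filing + 18 years → 11 February 2033.
  Clinical Review Extension: +1142 days → 29 March 2036.
Terminal disclaimer: HD-33803 expires on the earlier of 2 December 2033 and 29 March 2036.

2033-12-02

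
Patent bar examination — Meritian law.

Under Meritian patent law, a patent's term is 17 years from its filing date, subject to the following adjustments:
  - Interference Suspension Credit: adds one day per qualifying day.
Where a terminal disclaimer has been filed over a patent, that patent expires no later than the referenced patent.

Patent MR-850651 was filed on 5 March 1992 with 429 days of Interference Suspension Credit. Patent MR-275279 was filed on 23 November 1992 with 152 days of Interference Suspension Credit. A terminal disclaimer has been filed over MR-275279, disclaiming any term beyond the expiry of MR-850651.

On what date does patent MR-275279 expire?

April 24, 2010

Natural term of MR-275279:
  Base: filing + 17 years → 23 November 2009.
  Interference Suspension Credit: +152 days → 24 April 2010.
Expiry of referenced patent MR-850651:
  Base: filing + 17 years → 5 March 2009.
  Interference Suspension Credit: +429 days → 8 May 2010.
Terminal disclaimer: MR-275279 expires on the earlier of 24 April 2010 and 8 May 2010.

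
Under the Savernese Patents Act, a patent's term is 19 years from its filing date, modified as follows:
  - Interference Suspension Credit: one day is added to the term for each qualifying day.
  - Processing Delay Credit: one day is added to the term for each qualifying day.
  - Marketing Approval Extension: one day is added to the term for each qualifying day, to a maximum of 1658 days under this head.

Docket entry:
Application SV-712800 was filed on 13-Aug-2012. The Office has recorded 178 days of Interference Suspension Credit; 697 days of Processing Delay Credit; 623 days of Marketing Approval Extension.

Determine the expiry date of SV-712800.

Base term: filing date + 19 years → 13 August 2031.
Interference Suspension Credit: +178 days → 7 February 2032.
Processing Delay Credit: +697 days → 4 January 2034.
Marketing Approval Extension: 623 days (within the 1658-day cap) → +623 days → 19 September 2035.

2035-09-19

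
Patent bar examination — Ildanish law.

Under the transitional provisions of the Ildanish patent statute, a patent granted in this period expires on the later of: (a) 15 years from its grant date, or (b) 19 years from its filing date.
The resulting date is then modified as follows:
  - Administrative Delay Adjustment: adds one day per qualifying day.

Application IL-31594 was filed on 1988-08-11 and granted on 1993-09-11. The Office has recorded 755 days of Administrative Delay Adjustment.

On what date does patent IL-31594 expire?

(a) grant + 15 years → 11 September 2008.
(b) filing + 19 years → 11 August 2007.
Later of the two: 11 September 2008.
Administrative Delay Adjustment: +755 days → 6 October 2010.

2010-10-06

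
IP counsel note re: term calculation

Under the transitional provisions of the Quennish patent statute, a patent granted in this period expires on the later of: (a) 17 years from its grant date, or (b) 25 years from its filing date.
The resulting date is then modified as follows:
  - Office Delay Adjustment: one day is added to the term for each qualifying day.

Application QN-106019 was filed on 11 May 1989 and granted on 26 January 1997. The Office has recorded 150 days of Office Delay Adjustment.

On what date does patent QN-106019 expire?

(a) grant + 17 years → 26 January 2014.
(b) filing + 25 years → 11 May 2014.
Later of the two: 11 May 2014.
Office Delay Adjustment: +150 days → 8 October 2014.

2014-10-08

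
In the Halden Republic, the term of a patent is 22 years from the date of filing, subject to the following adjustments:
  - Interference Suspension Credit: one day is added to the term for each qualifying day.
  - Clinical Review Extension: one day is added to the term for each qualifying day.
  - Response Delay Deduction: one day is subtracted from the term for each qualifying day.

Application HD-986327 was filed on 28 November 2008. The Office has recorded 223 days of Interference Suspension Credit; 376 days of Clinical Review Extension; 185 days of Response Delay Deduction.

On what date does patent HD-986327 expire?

January 16, 2032

Base term: filing date + 22 years → 28 November 2030.
Interference Suspension Credit: +223 days → 9 July 2031.
Clinical Review Extension: +376 days → 19 July 2032.
Response Delay Deduction: −185 days → 16 January 2032.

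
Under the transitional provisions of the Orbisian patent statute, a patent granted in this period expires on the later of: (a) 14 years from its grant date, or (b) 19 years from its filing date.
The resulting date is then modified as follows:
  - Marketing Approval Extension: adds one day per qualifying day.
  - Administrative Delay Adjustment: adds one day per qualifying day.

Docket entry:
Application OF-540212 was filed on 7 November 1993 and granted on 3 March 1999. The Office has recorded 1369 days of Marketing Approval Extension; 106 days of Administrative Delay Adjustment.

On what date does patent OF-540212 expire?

March 17, 2017

(a) grant + 14 years → 3 March 2013.
(b) filing + 19 years → 7 November 2012.
Later of the two: 3 March 2013.
Marketing Approval Extension: +1369 days → 1 December 2016.
Administrative Delay Adjustment: +106 days → 17 March 2017.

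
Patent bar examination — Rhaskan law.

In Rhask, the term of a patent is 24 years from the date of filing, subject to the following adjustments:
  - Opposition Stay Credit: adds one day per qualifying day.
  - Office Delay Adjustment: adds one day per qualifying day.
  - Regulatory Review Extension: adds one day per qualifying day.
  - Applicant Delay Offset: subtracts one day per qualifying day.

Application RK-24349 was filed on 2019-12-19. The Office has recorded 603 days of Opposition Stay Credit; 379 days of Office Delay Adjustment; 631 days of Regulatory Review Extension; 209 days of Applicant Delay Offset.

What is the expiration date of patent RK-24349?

2047-10-23

Base term: filing date + 24 years → 19 December 2043.
Opposition Stay Credit: +603 days → 13 August 2045.
Office Delay Adjustment: +379 days → 27 August 2046.
Regulatory Review Extension: +631 days → 19 May 2048.
Applicant Delay Offset: −209 days → 23 October 2047.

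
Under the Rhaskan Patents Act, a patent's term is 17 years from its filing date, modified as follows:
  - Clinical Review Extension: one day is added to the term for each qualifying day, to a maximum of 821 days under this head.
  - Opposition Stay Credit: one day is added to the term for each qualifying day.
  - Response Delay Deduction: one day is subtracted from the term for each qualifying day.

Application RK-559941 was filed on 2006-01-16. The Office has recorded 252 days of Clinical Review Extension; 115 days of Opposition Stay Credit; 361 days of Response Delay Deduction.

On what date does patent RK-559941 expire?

Base term: filing date + 17 years → 16 January 2023.
Clinical Review Extension: 252 days (within the 821-day cap) → +252 days → 25 September 2023.
Opposition Stay Credit: +115 days → 18 January 2024.
Response Delay Deduction: −361 days → 22 January 2023.

January 22, 2023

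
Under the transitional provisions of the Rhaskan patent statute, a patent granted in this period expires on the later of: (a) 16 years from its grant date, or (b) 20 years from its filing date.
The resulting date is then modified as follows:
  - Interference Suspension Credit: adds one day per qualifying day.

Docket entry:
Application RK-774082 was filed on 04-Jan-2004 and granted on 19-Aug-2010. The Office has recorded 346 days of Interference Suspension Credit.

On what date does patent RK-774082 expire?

2027-07-31

(a) grant + 16 years → 19 August 2026.
(b) filing + 20 years → 4 January 2024.
Later of the two: 19 August 2026.
Interference Suspension Credit: +346 days → 31 July 2027.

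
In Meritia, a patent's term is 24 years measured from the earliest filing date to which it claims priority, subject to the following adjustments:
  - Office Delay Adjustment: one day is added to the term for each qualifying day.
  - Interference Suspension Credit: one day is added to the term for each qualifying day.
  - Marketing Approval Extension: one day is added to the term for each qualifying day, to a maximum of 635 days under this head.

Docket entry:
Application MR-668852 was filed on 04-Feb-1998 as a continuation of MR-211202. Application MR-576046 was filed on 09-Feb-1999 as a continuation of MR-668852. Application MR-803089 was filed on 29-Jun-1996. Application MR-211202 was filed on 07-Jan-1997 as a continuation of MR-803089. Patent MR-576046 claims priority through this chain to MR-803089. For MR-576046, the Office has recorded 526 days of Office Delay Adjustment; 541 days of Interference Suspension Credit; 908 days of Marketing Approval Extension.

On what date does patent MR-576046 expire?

Earliest priority filing: 29 June 1996.
Base term: 29 June 1996 + 24 years → 29 June 2020.
Office Delay Adjustment: +526 days → 7 December 2021.
Interference Suspension Credit: +541 days → 1 June 2023.
Marketing Approval Extension: 908 days claimed exceeds the 635-day cap, so +635 days → 25 February 2025.

February 25, 2025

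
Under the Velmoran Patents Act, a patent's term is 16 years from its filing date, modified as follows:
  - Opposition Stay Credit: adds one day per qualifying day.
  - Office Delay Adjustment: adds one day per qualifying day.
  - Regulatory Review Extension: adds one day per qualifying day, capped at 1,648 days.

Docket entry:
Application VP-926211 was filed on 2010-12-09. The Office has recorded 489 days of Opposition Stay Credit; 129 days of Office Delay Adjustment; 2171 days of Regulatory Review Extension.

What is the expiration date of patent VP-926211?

2033-02-21

Base term: filing date + 16 years → 9 December 2026.
Opposition Stay Credit: +489 days → 11 April 2028.
Office Delay Adjustment: +129 days → 18 August 2028.
Regulatory Review Extension: 2171 days claimed exceeds the 1648-day cap, so +1648 days → 21 February 2033.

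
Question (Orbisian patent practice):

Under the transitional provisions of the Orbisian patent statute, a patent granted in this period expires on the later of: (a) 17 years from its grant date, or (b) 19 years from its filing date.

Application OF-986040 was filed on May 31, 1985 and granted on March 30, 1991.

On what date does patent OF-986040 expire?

(a) grant + 17 years → 30 March 2008.
(b) filing + 19 years → 31 May 2004.
Later of the two: 30 March 2008.

March 30, 2008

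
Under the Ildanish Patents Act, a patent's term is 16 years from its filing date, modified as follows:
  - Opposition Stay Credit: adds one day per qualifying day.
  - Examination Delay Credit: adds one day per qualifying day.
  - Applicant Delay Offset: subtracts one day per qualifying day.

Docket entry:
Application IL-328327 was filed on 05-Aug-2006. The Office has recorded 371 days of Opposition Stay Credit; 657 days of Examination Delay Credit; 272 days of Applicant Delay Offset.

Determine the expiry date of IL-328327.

Base term: filing date + 16 years → 5 August 2022.
Opposition Stay Credit: +371 days → 11 August 2023.
Examination Delay Credit: +657 days → 29 May 2025.
Applicant Delay Offset: −272 days → 30 August 2024.

2024-08-30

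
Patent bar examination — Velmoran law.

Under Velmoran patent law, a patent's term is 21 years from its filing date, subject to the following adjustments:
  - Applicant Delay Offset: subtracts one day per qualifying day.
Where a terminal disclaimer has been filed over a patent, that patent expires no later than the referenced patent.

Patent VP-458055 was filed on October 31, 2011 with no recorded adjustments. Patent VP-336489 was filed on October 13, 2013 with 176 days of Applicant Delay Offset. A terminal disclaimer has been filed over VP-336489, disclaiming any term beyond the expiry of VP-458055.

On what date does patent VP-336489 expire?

2032-10-31

Natural term of VP-336489:
  Base: filing + 21 years → 13 October 2034.
  Applicant Delay Offset: −176 days → 20 April 2034.
Expiry of referenced patent VP-458055:
  Base: filing + 21 years → 31 October 2032.
Terminal disclaimer: VP-336489 expires on the earlier of 20 April 2034 and 31 October 2032.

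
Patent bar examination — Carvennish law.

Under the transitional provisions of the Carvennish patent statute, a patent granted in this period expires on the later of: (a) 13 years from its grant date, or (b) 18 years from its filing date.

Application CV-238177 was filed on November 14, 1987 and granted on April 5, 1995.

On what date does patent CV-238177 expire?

(a) grant + 13 years → 5 April 2008.
(b) filing + 18 years → 14 November 2005.
Later of the two: 5 April 2008.

April 5, 2008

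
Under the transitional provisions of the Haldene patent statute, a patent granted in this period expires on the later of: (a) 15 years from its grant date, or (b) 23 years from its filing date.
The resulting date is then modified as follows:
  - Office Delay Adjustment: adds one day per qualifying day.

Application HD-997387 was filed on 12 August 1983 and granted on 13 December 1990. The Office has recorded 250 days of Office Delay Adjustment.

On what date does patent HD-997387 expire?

April 19, 2007

(a) grant + 15 years → 13 December 2005.
(b) filing + 23 years → 12 August 2006.
Later of the two: 12 August 2006.
Office Delay Adjustment: +250 days → 19 April 2007.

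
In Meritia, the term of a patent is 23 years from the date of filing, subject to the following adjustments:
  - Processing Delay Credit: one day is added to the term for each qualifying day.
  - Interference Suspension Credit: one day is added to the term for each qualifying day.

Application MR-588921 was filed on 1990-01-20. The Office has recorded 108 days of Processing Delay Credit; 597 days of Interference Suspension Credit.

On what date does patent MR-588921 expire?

December 26, 2014

Base term: filing date + 23 years → 20 January 2013.
Processing Delay Credit: +108 days → 8 May 2013.
Interference Suspension Credit: +597 days → 26 December 2014.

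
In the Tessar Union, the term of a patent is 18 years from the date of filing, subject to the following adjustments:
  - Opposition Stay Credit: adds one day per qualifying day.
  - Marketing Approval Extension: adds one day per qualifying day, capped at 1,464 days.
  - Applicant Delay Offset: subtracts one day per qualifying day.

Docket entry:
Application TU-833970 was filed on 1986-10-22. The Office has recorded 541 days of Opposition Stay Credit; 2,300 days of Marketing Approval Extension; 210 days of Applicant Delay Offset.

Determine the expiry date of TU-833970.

2009-09-21

Base term: filing date + 18 years → 22 October 2004.
Opposition Stay Credit: +541 days → 16 April 2006.
Marketing Approval Extension: 2300 days claimed exceeds the 1464-day cap, so +1464 days → 19 April 2010.
Applicant Delay Offset: −210 days → 21 September 2009.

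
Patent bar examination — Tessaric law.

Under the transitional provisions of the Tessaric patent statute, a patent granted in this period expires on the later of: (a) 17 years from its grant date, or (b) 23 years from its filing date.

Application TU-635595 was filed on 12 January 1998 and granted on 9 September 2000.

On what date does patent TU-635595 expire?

(a) grant + 17 years → 9 September 2017.
(b) filing + 23 years → 12 January 2021.
Later of the two: 12 January 2021.

2021-01-12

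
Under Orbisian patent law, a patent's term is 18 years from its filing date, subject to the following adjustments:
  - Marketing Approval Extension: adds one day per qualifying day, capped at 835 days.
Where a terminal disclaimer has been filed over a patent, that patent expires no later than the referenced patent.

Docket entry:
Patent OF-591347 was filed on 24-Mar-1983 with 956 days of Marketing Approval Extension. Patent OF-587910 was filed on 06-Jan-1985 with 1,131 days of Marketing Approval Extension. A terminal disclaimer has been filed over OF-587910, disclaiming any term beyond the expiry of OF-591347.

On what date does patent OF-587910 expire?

Natural term of OF-587910:
  Base: filing + 18 years → 6 January 2003.
  Marketing Approval Extension: 1131 days claimed exceeds the 835-day cap, so +835 days → 20 April 2005.
Expiry of referenced patent OF-591347:
  Base: filing + 18 years → 24 March 2001.
  Marketing Approval Extension: 956 days claimed exceeds the 835-day cap, so +835 days → 7 July 2003.
Terminal disclaimer: OF-587910 expires on the earlier of 20 April 2005 and 7 July 2003.

July 7, 2003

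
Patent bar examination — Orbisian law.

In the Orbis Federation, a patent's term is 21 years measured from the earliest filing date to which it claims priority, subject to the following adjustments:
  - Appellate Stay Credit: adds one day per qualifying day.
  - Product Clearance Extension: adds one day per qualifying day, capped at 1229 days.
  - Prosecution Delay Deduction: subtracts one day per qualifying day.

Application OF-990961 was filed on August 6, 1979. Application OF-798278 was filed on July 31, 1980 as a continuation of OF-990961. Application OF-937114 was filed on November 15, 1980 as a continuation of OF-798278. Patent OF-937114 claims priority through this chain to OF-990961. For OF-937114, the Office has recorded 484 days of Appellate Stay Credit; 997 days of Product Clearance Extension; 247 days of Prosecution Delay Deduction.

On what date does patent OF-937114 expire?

December 23, 2003

Earliest priority filing: 6 August 1979.
Base term: 6 August 1979 + 21 years → 6 August 2000.
Appellate Stay Credit: +484 days → 3 December 2001.
Product Clearance Extension: 997 days (within the 1229-day cap) → +997 days → 26 August 2004.
Prosecution Delay Deduction: −247 days → 23 December 2003.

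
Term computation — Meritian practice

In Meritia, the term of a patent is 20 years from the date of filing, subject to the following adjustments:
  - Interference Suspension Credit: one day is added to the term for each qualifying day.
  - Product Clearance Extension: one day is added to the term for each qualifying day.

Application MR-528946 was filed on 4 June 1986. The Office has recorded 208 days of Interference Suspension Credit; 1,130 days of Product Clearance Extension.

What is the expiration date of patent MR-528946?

Base term: filing date + 20 years → 4 June 2006.
Interference Suspension Credit: +208 days → 29 December 2006.
Product Clearance Extension: +1130 days → 1 February 2010.

2010-02-01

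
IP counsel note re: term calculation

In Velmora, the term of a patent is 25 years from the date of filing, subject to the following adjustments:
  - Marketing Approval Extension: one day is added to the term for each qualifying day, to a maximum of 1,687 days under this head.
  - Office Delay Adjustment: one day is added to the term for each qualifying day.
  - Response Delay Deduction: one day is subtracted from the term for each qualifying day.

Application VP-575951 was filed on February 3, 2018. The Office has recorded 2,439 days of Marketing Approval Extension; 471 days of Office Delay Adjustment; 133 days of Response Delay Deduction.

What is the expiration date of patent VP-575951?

August 20, 2048

Base term: filing date + 25 years → 3 February 2043.
Marketing Approval Extension: 2439 days claimed exceeds the 1687-day cap, so +1687 days → 17 September 2047.
Office Delay Adjustment: +471 days → 31 December 2048.
Response Delay Deduction: −133 days → 20 August 2048.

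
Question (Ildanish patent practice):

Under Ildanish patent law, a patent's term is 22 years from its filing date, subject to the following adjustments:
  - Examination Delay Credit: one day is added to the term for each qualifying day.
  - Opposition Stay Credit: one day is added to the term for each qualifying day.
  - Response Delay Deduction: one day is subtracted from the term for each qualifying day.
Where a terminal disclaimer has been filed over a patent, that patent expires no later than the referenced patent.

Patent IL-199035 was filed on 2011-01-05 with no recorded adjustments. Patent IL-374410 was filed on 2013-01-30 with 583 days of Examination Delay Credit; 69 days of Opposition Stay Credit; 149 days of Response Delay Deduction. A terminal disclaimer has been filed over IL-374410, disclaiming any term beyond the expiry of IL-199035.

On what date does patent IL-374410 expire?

2033-01-05

Natural term of IL-374410:
  Base: filing + 22 years → 30 January 2035.
  Examination Delay Credit: +583 days → 4 September 2036.
  Opposition Stay Credit: +69 days → 12 November 2036.
  Response Delay Deduction: −149 days → 16 June 2036.
Expiry of referenced patent IL-199035:
  Base: filing + 22 years → 5 January 2033.
Terminal disclaimer: IL-374410 expires on the earlier of 16 June 2036 and 5 January 2033.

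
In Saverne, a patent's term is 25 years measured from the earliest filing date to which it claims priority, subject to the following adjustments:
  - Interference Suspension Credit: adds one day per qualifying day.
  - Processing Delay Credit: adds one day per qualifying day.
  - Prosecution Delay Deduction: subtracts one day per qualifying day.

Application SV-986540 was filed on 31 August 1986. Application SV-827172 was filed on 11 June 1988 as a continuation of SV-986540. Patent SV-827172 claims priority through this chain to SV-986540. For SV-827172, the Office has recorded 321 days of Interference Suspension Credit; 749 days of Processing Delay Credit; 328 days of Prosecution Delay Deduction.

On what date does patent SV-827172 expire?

2013-09-11

Earliest priority filing: 31 August 1986.
Base term: 31 August 1986 + 25 years → 31 August 2011.
Interference Suspension Credit: +321 days → 17 July 2012.
Processing Delay Credit: +749 days → 5 August 2014.
Prosecution Delay Deduction: −328 days → 11 September 2013.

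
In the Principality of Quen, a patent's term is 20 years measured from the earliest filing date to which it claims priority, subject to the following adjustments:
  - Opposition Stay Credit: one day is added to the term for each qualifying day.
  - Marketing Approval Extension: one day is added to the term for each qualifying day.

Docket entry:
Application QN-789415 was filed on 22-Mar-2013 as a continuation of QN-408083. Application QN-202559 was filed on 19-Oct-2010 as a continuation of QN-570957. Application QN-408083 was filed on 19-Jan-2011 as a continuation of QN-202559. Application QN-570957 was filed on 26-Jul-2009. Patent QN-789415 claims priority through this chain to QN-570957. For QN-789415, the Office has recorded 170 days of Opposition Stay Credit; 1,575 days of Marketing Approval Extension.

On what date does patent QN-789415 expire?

Earliest priority filing: 26 July 2009.
Base term: 26 July 2009 + 20 years → 26 July 2029.
Opposition Stay Credit: +170 days → 12 January 2030.
Marketing Approval Extension: +1575 days → 6 May 2034.

May 6, 2034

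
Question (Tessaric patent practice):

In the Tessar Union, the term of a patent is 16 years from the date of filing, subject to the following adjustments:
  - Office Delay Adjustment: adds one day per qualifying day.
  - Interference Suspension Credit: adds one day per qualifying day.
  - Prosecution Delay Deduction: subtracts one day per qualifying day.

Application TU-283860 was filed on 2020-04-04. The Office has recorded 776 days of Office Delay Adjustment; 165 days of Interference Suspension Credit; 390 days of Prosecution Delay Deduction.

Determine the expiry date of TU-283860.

2037-10-07

Base term: filing date + 16 years → 4 April 2036.
Office Delay Adjustment: +776 days → 20 May 2038.
Interference Suspension Credit: +165 days → 1 November 2038.
Prosecution Delay Deduction: −390 days → 7 October 2037.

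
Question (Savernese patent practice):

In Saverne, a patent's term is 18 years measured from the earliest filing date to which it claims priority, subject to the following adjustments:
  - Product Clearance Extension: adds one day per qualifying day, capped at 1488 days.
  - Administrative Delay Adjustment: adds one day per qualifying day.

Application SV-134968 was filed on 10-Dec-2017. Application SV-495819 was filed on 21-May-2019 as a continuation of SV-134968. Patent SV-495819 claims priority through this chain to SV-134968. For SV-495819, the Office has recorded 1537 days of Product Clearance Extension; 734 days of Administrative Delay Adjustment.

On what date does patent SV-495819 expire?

2042-01-09

Earliest priority filing: 10 December 2017.
Base term: 10 December 2017 + 18 years → 10 December 2035.
Product Clearance Extension: 1537 days claimed exceeds the 1488-day cap, so +1488 days → 6 January 2040.
Administrative Delay Adjustment: +734 days → 9 January 2042.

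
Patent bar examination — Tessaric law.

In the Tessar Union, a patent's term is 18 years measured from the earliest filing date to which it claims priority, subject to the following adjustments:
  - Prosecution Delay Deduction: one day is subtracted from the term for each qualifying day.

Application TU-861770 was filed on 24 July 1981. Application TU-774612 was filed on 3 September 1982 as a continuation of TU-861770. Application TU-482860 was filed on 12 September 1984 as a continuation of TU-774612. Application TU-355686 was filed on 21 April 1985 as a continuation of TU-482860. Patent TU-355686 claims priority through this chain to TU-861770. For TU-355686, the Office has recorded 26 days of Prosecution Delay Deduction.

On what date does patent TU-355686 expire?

June 28, 1999

Earliest priority filing: 24 July 1981.
Base term: 24 July 1981 + 18 years → 24 July 1999.
Prosecution Delay Deduction: −26 days → 28 June 1999.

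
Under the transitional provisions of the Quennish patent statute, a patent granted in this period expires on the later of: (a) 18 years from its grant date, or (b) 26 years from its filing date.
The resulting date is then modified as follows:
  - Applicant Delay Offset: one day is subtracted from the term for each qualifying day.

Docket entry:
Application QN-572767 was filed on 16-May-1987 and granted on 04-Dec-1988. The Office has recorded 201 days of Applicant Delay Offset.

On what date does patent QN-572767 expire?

(a) grant + 18 years → 4 December 2006.
(b) filing + 26 years → 16 May 2013.
Later of the two: 16 May 2013.
Applicant Delay Offset: −201 days → 27 October 2012.

October 27, 2012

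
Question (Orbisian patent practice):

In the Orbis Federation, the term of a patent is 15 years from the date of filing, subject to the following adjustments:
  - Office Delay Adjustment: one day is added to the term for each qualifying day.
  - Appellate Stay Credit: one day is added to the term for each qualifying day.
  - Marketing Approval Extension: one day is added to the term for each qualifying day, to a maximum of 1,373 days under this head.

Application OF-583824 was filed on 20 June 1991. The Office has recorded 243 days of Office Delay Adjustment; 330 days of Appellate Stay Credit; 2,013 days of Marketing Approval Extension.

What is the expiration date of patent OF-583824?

October 18, 2011

Base term: filing date + 15 years → 20 June 2006.
Office Delay Adjustment: +243 days → 18 February 2007.
Appellate Stay Credit: +330 days → 14 January 2008.
Marketing Approval Extension: 2013 days claimed exceeds the 1373-day cap, so +1373 days → 18 October 2011.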